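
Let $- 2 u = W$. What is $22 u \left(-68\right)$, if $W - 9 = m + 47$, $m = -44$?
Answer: $8976$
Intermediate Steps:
$W = 12$ ($W = 9 + \left(-44 + 47\right) = 9 + 3 = 12$)
$u = -6$ ($u = \left(- \frac{1}{2}\right) 12 = -6$)
$22 u \left(-68\right) = 22 \left(-6\right) \left(-68\right) = \left(-132\right) \left(-68\right) = 8976$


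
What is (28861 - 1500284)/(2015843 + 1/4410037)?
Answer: -6489029872651/8889942216192 ≈ -0.72993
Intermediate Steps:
(28861 - 1500284)/(2015843 + 1/4410037) = -1471423/(2015843 + 1/4410037) = -1471423/8889942216192/4410037 = -1471423*4410037/8889942216192 = -6489029872651/8889942216192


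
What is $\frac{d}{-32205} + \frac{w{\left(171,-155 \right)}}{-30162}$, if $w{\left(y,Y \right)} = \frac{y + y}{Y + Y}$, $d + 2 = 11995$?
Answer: $- \frac{747507829}{2007492234} \approx -0.37236$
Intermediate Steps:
$d = 11993$ ($d = -2 + 11995 = 11993$)
$w{\left(y,Y \right)} = \frac{y}{Y}$ ($w{\left(y,Y \right)} = \frac{2 y}{2 Y} = 2 y \frac{1}{2 Y} = \frac{y}{Y}$)
$\frac{d}{-32205} + \frac{w{\left(171,-155 \right)}}{-30162} = \frac{11993}{-32205} + \frac{171 \frac{1}{-155}}{-30162} = 11993 \left(- \frac{1}{32205}\right) + 171 \left(- \frac{1}{155}\right) \left(- \frac{1}{30162}\right) = - \frac{11993}{32205} - - \frac{57}{1558370} = - \frac{11993}{32205} + \frac{57}{1558370} = - \frac{747507829}{2007492234}$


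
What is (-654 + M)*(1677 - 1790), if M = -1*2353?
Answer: 339791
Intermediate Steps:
M = -2353
(-654 + M)*(1677 - 1790) = (-654 - 2353)*(1677 - 1790) = -3007*(-113) = 339791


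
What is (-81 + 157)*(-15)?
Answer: -1140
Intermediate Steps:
(-81 + 157)*(-15) = 76*(-15) = -1140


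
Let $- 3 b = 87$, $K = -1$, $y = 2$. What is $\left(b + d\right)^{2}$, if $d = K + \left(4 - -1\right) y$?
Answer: $400$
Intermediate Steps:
$b = -29$ ($b = \left(- \frac{1}{3}\right) 87 = -29$)
$d = 9$ ($d = -1 + \left(4 - -1\right) 2 = -1 + \left(4 + 1\right) 2 = -1 + 5 \cdot 2 = -1 + 10 = 9$)
$\left(b + d\right)^{2} = \left(-29 + 9\right)^{2} = \left(-20\right)^{2} = 400$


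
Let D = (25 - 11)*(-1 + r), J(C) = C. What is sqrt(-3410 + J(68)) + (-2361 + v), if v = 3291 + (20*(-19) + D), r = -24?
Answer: 200 + I*sqrt(3342) ≈ 200.0 + 57.81*I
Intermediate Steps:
D = -350 (D = (25 - 11)*(-1 - 24) = 14*(-25) = -350)
v = 2561 (v = 3291 + (20*(-19) - 350) = 3291 + (-380 - 350) = 3291 - 730 = 2561)
sqrt(-3410 + J(68)) + (-2361 + v) = sqrt(-3410 + 68) + (-2361 + 2561) = sqrt(-3342) + 200 = I*sqrt(3342) + 200 = 200 + I*sqrt(3342)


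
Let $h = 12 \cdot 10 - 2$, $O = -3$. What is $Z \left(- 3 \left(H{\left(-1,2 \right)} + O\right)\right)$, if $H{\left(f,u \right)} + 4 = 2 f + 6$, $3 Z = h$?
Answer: $354$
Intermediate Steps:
$h = 118$ ($h = 120 - 2 = 118$)
$Z = \frac{118}{3}$ ($Z = \frac{1}{3} \cdot 118 = \frac{118}{3} \approx 39.333$)
$H{\left(f,u \right)} = 2 + 2 f$ ($H{\left(f,u \right)} = -4 + \left(2 f + 6\right) = -4 + \left(6 + 2 f\right) = 2 + 2 f$)
$Z \left(- 3 \left(H{\left(-1,2 \right)} + O\right)\right) = \frac{118 \left(- 3 \left(\left(2 + 2 \left(-1\right)\right) - 3\right)\right)}{3} = \frac{118 \left(- 3 \left(\left(2 - 2\right) - 3\right)\right)}{3} = \frac{118 \left(- 3 \left(0 - 3\right)\right)}{3} = \frac{118 \left(\left(-3\right) \left(-3\right)\right)}{3} = \frac{118}{3} \cdot 9 = 354$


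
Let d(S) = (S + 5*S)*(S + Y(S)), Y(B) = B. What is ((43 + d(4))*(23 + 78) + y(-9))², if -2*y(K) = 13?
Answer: 2252166849/4 ≈ 5.6304e+8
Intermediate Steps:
y(K) = -13/2 (y(K) = -½*13 = -13/2)
d(S) = 12*S² (d(S) = (S + 5*S)*(S + S) = (6*S)*(2*S) = 12*S²)
((43 + d(4))*(23 + 78) + y(-9))² = ((43 + 12*4²)*(23 + 78) - 13/2)² = ((43 + 12*16)*101 - 13/2)² = ((43 + 192)*101 - 13/2)² = (235*101 - 13/2)² = (23735 - 13/2)² = (47457/2)² = 2252166849/4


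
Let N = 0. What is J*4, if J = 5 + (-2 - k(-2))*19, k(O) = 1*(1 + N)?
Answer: -208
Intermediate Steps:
k(O) = 1 (k(O) = 1*(1 + 0) = 1*1 = 1)
J = -52 (J = 5 + (-2 - 1*1)*19 = 5 + (-2 - 1)*19 = 5 - 3*19 = 5 - 57 = -52)
J*4 = -52*4 = -208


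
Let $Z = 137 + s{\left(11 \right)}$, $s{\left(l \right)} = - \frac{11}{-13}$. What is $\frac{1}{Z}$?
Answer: $\frac{13}{1792} \approx 0.0072545$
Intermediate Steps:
$s{\left(l \right)} = \frac{11}{13}$ ($s{\left(l \right)} = \left(-11\right) \left(- \frac{1}{13}\right) = \frac{11}{13}$)
$Z = \frac{1792}{13}$ ($Z = 137 + \frac{11}{13} = \frac{1792}{13} \approx 137.85$)
$\frac{1}{Z} = \frac{1}{\frac{1792}{13}} = \frac{13}{1792}$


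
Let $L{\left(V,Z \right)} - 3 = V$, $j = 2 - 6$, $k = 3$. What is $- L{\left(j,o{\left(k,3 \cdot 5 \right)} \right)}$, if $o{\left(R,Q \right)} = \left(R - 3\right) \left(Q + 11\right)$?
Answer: $1$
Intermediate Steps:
$o{\left(R,Q \right)} = \left(-3 + R\right) \left(11 + Q\right)$
$j = -4$ ($j = 2 - 6 = -4$)
$L{\left(V,Z \right)} = 3 + V$
$- L{\left(j,o{\left(k,3 \cdot 5 \right)} \right)} = - (3 - 4) = \left(-1\right) \left(-1\right) = 1$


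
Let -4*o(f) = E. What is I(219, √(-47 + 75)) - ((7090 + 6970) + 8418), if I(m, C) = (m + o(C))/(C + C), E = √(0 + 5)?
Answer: -22478 + √7*(876 - √5)/112 ≈ -22457.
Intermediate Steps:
E = √5 ≈ 2.2361
o(f) = -√5/4
I(m, C) = (m - √5/4)/(2*C) (I(m, C) = (m - √5/4)/(C + C) = (m - √5/4)/((2*C)) = (m - √5/4)*(1/(2*C)) = (m - √5/4)/(2*C))
I(219, √(-47 + 75)) - ((7090 + 6970) + 8418) = (-√5 + 4*219)/(8*(√(-47 + 75))) - ((7090 + 6970) + 8418) = (-√5 + 876)/(8*(√28)) - (14060 + 8418) = (876 - √5)/(8*((2*√7))) - 1*22478 = (√7/14)*(876 - √5)/8 - 22478 = √7*(876 - √5)/112 - 22478 = -22478 + √7*(876 - √5)/112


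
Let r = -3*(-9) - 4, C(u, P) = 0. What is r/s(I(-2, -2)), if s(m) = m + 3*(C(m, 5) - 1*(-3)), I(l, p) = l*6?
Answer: -23/3 ≈ -7.6667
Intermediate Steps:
I(l, p) = 6*l
s(m) = 9 + m (s(m) = m + 3*(0 - 1*(-3)) = m + 3*(0 + 3) = m + 3*3 = m + 9 = 9 + m)
r = 23 (r = 27 - 4 = 23)
r/s(I(-2, -2)) = 23/(9 + 6*(-2)) = 23/(9 - 12) = 23/(-3) = -1/3*23 = -23/3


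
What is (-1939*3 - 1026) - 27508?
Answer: -34351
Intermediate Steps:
(-1939*3 - 1026) - 27508 = (-5817 - 1026) - 27508 = -6843 - 27508 = -34351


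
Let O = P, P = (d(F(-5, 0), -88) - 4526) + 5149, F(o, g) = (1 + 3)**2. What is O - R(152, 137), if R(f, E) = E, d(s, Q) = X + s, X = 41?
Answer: 543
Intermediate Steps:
F(o, g) = 16 (F(o, g) = 4**2 = 16)
d(s, Q) = 41 + s
P = 680 (P = ((41 + 16) - 4526) + 5149 = (57 - 4526) + 5149 = -4469 + 5149 = 680)
O = 680
O - R(152, 137) = 680 - 1*137 = 680 - 137 = 543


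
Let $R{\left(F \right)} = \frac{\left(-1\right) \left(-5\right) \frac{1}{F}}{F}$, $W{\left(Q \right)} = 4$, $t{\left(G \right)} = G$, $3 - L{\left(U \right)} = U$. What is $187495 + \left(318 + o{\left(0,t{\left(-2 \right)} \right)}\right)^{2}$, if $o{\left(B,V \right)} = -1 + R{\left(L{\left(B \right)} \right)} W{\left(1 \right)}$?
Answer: $\frac{23441224}{81} \approx 2.894 \cdot 10^{5}$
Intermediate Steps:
$L{\left(U \right)} = 3 - U$
$R{\left(F \right)} = \frac{5}{F^{2}}$ ($R{\left(F \right)} = \frac{5 \frac{1}{F}}{F} = \frac{5}{F^{2}}$)
$o{\left(B,V \right)} = -1 + \frac{20}{\left(3 - B\right)^{2}}$ ($o{\left(B,V \right)} = -1 + \frac{5}{\left(3 - B\right)^{2}} \cdot 4 = -1 + \frac{20}{\left(3 - B\right)^{2}}$)
$187495 + \left(318 + o{\left(0,t{\left(-2 \right)} \right)}\right)^{2} = 187495 + \left(318 - \left(1 - \frac{20}{\left(-3 + 0\right)^{2}}\right)\right)^{2} = 187495 + \left(318 - \left(1 - \frac{20}{9}\right)\right)^{2} = 187495 + \left(318 + \left(-1 + 20 \cdot \frac{1}{9}\right)\right)^{2} = 187495 + \left(318 + \left(-1 + \frac{20}{9}\right)\right)^{2} = 187495 + \left(318 + \frac{11}{9}\right)^{2} = 187495 + \left(\frac{2873}{9}\right)^{2} = 187495 + \frac{8254129}{81} = \frac{23441224}{81}$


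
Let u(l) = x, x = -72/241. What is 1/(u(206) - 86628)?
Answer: -241/20877420 ≈ -1.1544e-5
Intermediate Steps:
x = -72/241 (x = -72*1/241 = -72/241 ≈ -0.29876)
u(l) = -72/241
1/(u(206) - 86628) = 1/(-72/241 - 86628) = 1/(-20877420/241) = -241/20877420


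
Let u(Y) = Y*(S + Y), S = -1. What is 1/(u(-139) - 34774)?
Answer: -1/15314 ≈ -6.5300e-5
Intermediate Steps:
u(Y) = Y*(-1 + Y)
1/(u(-139) - 34774) = 1/(-139*(-1 - 139) - 34774) = 1/(-139*(-140) - 34774) = 1/(19460 - 34774) = 1/(-15314) = -1/15314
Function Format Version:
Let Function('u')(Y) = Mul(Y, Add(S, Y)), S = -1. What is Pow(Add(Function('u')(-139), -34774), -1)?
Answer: Rational(-1, 15314) ≈ -6.5300e-5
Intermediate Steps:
Function('u')(Y) = Mul(Y, Add(-1, Y))
Pow(Add(Function('u')(-139), -34774), -1) = Pow(Add(Mul(-139, Add(-1, -139)), -34774), -1) = Pow(Add(Mul(-139, -140), -34774), -1) = Pow(Add(19460, -34774), -1) = Pow(-15314, -1) = Rational(-1, 15314)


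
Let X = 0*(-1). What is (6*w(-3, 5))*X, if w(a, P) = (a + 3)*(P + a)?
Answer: 0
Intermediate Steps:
X = 0
w(a, P) = (3 + a)*(P + a)
(6*w(-3, 5))*X = (6*((-3)**2 + 3*5 + 3*(-3) + 5*(-3)))*0 = (6*(9 + 15 - 9 - 15))*0 = (6*0)*0 = 0*0 = 0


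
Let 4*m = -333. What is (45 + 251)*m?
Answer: -24642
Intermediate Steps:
m = -333/4 (m = (¼)*(-333) = -333/4 ≈ -83.250)
(45 + 251)*m = (45 + 251)*(-333/4) = 296*(-333/4) = -24642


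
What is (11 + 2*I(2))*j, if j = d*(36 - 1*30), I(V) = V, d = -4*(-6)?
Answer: 2160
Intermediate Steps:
d = 24
j = 144 (j = 24*(36 - 1*30) = 24*(36 - 30) = 24*6 = 144)
(11 + 2*I(2))*j = (11 + 2*2)*144 = (11 + 4)*144 = 15*144 = 2160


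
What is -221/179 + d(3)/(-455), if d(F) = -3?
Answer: -100018/81445 ≈ -1.2280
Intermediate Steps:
d(F) = -3 (d(F) = -1*3 = -3)
-221/179 + d(3)/(-455) = -221/179 - 3/(-455) = -221*1/179 - 3*(-1/455) = -221/179 + 3/455 = -100018/81445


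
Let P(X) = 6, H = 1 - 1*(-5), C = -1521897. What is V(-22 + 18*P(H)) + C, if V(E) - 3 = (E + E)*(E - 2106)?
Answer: -1869334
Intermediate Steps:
H = 6 (H = 1 + 5 = 6)
V(E) = 3 + 2*E*(-2106 + E) (V(E) = 3 + (E + E)*(E - 2106) = 3 + (2*E)*(-2106 + E) = 3 + 2*E*(-2106 + E))
V(-22 + 18*P(H)) + C = (3 - 4212*(-22 + 18*6) + 2*(-22 + 18*6)²) - 1521897 = (3 - 4212*(-22 + 108) + 2*(-22 + 108)²) - 1521897 = (3 - 4212*86 + 2*86²) - 1521897 = (3 - 362232 + 2*7396) - 1521897 = (3 - 362232 + 14792) - 1521897 = -347437 - 1521897 = -1869334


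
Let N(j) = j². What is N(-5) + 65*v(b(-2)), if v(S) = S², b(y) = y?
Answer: 285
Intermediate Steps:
N(-5) + 65*v(b(-2)) = (-5)² + 65*(-2)² = 25 + 65*4 = 25 + 260 = 285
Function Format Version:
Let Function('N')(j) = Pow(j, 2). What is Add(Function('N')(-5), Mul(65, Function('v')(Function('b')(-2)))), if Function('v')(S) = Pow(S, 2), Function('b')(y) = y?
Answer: 285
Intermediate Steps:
Add(Function('N')(-5), Mul(65, Function('v')(Function('b')(-2)))) = Add(Pow(-5, 2), Mul(65, Pow(-2, 2))) = Add(25, Mul(65, 4)) = Add(25, 260) = 285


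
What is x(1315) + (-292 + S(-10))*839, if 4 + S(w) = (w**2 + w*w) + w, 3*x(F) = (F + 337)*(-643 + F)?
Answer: 281114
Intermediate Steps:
x(F) = (-643 + F)*(337 + F)/3 (x(F) = ((F + 337)*(-643 + F))/3 = ((337 + F)*(-643 + F))/3 = ((-643 + F)*(337 + F))/3 = (-643 + F)*(337 + F)/3)
S(w) = -4 + w + 2*w**2 (S(w) = -4 + ((w**2 + w*w) + w) = -4 + ((w**2 + w**2) + w) = -4 + (2*w**2 + w) = -4 + (w + 2*w**2) = -4 + w + 2*w**2)
x(1315) + (-292 + S(-10))*839 = (-216691/3 - 102*1315 + (1/3)*1315**2) + (-292 + (-4 - 10 + 2*(-10)**2))*839 = (-216691/3 - 134130 + (1/3)*1729225) + (-292 + (-4 - 10 + 2*100))*839 = (-216691/3 - 134130 + 1729225/3) + (-292 + (-4 - 10 + 200))*839 = 370048 + (-292 + 186)*839 = 370048 - 106*839 = 370048 - 88934 = 281114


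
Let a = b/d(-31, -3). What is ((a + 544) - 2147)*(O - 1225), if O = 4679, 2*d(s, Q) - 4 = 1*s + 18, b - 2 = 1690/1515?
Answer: -15105271126/2727 ≈ -5.5392e+6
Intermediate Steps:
b = 944/303 (b = 2 + 1690/1515 = 2 + 1690*(1/1515) = 2 + 338/303 = 944/303 ≈ 3.1155)
d(s, Q) = 11 + s/2 (d(s, Q) = 2 + (1*s + 18)/2 = 2 + (s + 18)/2 = 2 + (18 + s)/2 = 2 + (9 + s/2) = 11 + s/2)
a = -1888/2727 (a = 944/(303*(11 + (½)*(-31))) = 944/(303*(11 - 31/2)) = 944/(303*(-9/2)) = (944/303)*(-2/9) = -1888/2727 ≈ -0.69234)
((a + 544) - 2147)*(O - 1225) = ((-1888/2727 + 544) - 2147)*(4679 - 1225) = (1481600/2727 - 2147)*3454 = -4373269/2727*3454 = -15105271126/2727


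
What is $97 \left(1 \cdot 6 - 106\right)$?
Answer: $-9700$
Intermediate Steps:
$97 \left(1 \cdot 6 - 106\right) = 97 \left(6 - 106\right) = 97 \left(-100\right) = -9700$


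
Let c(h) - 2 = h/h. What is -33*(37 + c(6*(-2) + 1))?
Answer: -1320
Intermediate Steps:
c(h) = 3 (c(h) = 2 + h/h = 2 + 1 = 3)
-33*(37 + c(6*(-2) + 1)) = -33*(37 + 3) = -33*40 = -1320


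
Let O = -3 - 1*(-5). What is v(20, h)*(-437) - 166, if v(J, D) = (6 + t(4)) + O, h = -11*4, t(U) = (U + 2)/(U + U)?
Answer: -15959/4 ≈ -3989.8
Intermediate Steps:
O = 2 (O = -3 + 5 = 2)
t(U) = (2 + U)/(2*U) (t(U) = (2 + U)/((2*U)) = (2 + U)*(1/(2*U)) = (2 + U)/(2*U))
h = -44
v(J, D) = 35/4 (v(J, D) = (6 + (1/2)*(2 + 4)/4) + 2 = (6 + (1/2)*(1/4)*6) + 2 = (6 + 3/4) + 2 = 27/4 + 2 = 35/4)
v(20, h)*(-437) - 166 = (35/4)*(-437) - 166 = -15295/4 - 166 = -15959/4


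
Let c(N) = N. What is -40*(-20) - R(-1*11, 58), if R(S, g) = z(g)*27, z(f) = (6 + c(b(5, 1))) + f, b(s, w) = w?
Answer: -955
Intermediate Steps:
z(f) = 7 + f (z(f) = (6 + 1) + f = 7 + f)
R(S, g) = 189 + 27*g (R(S, g) = (7 + g)*27 = 189 + 27*g)
-40*(-20) - R(-1*11, 58) = -40*(-20) - (189 + 27*58) = 800 - (189 + 1566) = 800 - 1*1755 = 800 - 1755 = -955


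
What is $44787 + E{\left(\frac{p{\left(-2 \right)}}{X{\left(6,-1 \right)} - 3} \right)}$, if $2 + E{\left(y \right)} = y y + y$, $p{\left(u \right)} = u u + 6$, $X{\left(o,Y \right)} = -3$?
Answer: $\frac{403075}{9} \approx 44786.0$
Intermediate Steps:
$p{\left(u \right)} = 6 + u^{2}$ ($p{\left(u \right)} = u^{2} + 6 = 6 + u^{2}$)
$E{\left(y \right)} = -2 + y + y^{2}$ ($E{\left(y \right)} = -2 + \left(y y + y\right) = -2 + \left(y^{2} + y\right) = -2 + \left(y + y^{2}\right) = -2 + y + y^{2}$)
$44787 + E{\left(\frac{p{\left(-2 \right)}}{X{\left(6,-1 \right)} - 3} \right)} = 44787 + \left(-2 + \frac{6 + \left(-2\right)^{2}}{-3 - 3} + \left(\frac{6 + \left(-2\right)^{2}}{-3 - 3}\right)^{2}\right) = 44787 + \left(-2 + \frac{6 + 4}{-6} + \left(\frac{6 + 4}{-6}\right)^{2}\right) = 44787 - \left(\frac{11}{3} - \frac{25}{9}\right) = 44787 - \frac{8}{9} = \frac{403075}{9}$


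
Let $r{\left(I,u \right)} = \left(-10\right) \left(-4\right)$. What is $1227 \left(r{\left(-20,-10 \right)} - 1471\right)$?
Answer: $-1755837$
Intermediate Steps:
$r{\left(I,u \right)} = 40$
$1227 \left(r{\left(-20,-10 \right)} - 1471\right) = 1227 \left(40 - 1471\right) = 1227 \left(-1431\right) = -1755837$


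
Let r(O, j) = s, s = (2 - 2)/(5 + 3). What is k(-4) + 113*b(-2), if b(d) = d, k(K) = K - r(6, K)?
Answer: -230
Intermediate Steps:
s = 0 (s = 0/8 = 0*(1/8) = 0)
r(O, j) = 0
k(K) = K (k(K) = K - 1*0 = K + 0 = K)
k(-4) + 113*b(-2) = -4 + 113*(-2) = -4 - 226 = -230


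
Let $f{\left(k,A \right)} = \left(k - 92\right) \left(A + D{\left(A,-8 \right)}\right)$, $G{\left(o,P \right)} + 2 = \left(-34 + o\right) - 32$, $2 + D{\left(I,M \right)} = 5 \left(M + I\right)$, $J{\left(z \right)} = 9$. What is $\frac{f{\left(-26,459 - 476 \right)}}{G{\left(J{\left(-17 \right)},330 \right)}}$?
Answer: $-288$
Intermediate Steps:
$D{\left(I,M \right)} = -2 + 5 I + 5 M$ ($D{\left(I,M \right)} = -2 + 5 \left(M + I\right) = -2 + 5 \left(I + M\right) = -2 + \left(5 I + 5 M\right) = -2 + 5 I + 5 M$)
$G{\left(o,P \right)} = -68 + o$ ($G{\left(o,P \right)} = -2 + \left(\left(-34 + o\right) - 32\right) = -2 + \left(-66 + o\right) = -68 + o$)
$f{\left(k,A \right)} = \left(-92 + k\right) \left(-42 + 6 A\right)$ ($f{\left(k,A \right)} = \left(k - 92\right) \left(A + \left(-2 + 5 A + 5 \left(-8\right)\right)\right) = \left(-92 + k\right) \left(A - \left(42 - 5 A\right)\right) = \left(-92 + k\right) \left(A + \left(-42 + 5 A\right)\right) = \left(-92 + k\right) \left(-42 + 6 A\right)$)
$\frac{f{\left(-26,459 - 476 \right)}}{G{\left(J{\left(-17 \right)},330 \right)}} = \frac{3864 - 552 \left(459 - 476\right) - -1092 + 6 \left(459 - 476\right) \left(-26\right)}{-68 + 9} = \frac{3864 - 552 \left(459 - 476\right) + 1092 + 6 \left(459 - 476\right) \left(-26\right)}{-59} = \left(3864 - -9384 + 1092 + 6 \left(-17\right) \left(-26\right)\right) \left(- \frac{1}{59}\right) = \left(3864 + 9384 + 1092 + 2652\right) \left(- \frac{1}{59}\right) = 16992 \left(- \frac{1}{59}\right) = -288$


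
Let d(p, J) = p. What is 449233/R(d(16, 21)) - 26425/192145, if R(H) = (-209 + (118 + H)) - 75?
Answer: -17264367707/5764350 ≈ -2995.0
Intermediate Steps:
R(H) = -166 + H (R(H) = (-91 + H) - 75 = -166 + H)
449233/R(d(16, 21)) - 26425/192145 = 449233/(-166 + 16) - 26425/192145 = 449233/(-150) - 26425*1/192145 = 449233*(-1/150) - 5285/38429 = -449233/150 - 5285/38429 = -17264367707/5764350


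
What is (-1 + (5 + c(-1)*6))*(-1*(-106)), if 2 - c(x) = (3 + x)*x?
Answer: 2968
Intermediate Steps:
c(x) = 2 - x*(3 + x) (c(x) = 2 - (3 + x)*x = 2 - x*(3 + x))
(-1 + (5 + c(-1)*6))*(-1*(-106)) = (-1 + (5 + (2 - 1*(-1)² - 3*(-1))*6))*(-1*(-106)) = (-1 + (5 + (2 - 1*1 + 3)*6))*106 = (-1 + (5 + (2 - 1 + 3)*6))*106 = (-1 + (5 + 4*6))*106 = (-1 + (5 + 24))*106 = (-1 + 29)*106 = 28*106 = 2968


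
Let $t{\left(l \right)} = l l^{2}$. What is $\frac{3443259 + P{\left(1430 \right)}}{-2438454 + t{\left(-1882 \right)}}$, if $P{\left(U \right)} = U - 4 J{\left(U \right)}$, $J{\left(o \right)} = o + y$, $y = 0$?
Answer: $- \frac{3438969}{6668339422} \approx -0.00051572$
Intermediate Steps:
$J{\left(o \right)} = o$ ($J{\left(o \right)} = o + 0 = o$)
$t{\left(l \right)} = l^{3}$
$P{\left(U \right)} = - 3 U$ ($P{\left(U \right)} = U - 4 U = - 3 U$)
$\frac{3443259 + P{\left(1430 \right)}}{-2438454 + t{\left(-1882 \right)}} = \frac{3443259 - 4290}{-2438454 + \left(-1882\right)^{3}} = \frac{3443259 - 4290}{-2438454 - 6665900968} = \frac{3438969}{-6668339422} = 3438969 \left(- \frac{1}{6668339422}\right) = - \frac{3438969}{6668339422}$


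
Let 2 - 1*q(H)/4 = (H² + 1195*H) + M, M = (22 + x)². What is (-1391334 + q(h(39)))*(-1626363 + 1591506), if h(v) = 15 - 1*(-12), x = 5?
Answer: 53199380826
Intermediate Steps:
h(v) = 27 (h(v) = 15 + 12 = 27)
M = 729 (M = (22 + 5)² = 27² = 729)
q(H) = -2908 - 4780*H - 4*H² (q(H) = 8 - 4*((H² + 1195*H) + 729) = 8 - 4*(729 + H² + 1195*H) = 8 + (-2916 - 4780*H - 4*H²) = -2908 - 4780*H - 4*H²)
(-1391334 + q(h(39)))*(-1626363 + 1591506) = (-1391334 + (-2908 - 4780*27 - 4*27²))*(-1626363 + 1591506) = (-1391334 + (-2908 - 129060 - 4*729))*(-34857) = (-1391334 + (-2908 - 129060 - 2916))*(-34857) = (-1391334 - 134884)*(-34857) = -1526218*(-34857) = 53199380826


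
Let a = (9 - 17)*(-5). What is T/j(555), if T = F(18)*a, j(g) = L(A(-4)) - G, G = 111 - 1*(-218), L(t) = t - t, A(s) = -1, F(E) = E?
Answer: -720/329 ≈ -2.1884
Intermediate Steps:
L(t) = 0
G = 329 (G = 111 + 218 = 329)
a = 40 (a = -8*(-5) = 40)
j(g) = -329 (j(g) = 0 - 1*329 = 0 - 329 = -329)
T = 720 (T = 18*40 = 720)
T/j(555) = 720/(-329) = 720*(-1/329) = -720/329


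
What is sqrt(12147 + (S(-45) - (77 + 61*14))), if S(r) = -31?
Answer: sqrt(11185) ≈ 105.76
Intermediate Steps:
sqrt(12147 + (S(-45) - (77 + 61*14))) = sqrt(12147 + (-31 - (77 + 61*14))) = sqrt(12147 + (-31 - (77 + 854))) = sqrt(12147 + (-31 - 1*931)) = sqrt(12147 + (-31 - 931)) = sqrt(12147 - 962) = sqrt(11185)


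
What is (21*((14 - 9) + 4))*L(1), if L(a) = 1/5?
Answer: 189/5 ≈ 37.800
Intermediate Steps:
L(a) = 1/5
(21*((14 - 9) + 4))*L(1) = (21*((14 - 9) + 4))*(1/5) = (21*(5 + 4))*(1/5) = (21*9)*(1/5) = 189*(1/5) = 189/5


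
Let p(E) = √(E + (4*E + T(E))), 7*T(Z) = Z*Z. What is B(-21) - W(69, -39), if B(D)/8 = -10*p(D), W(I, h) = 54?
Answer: -54 - 80*I*√42 ≈ -54.0 - 518.46*I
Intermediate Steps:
T(Z) = Z²/7 (T(Z) = (Z*Z)/7 = Z²/7)
p(E) = √(5*E + E²/7) (p(E) = √(E + (4*E + E²/7)) = √(5*E + E²/7))
B(D) = -80*√7*√(D*(35 + D))/7 (B(D) = 8*(-10*√7*√(D*(35 + D))/7) = -80*√7*√(D*(35 + D))/7)
B(-21) - W(69, -39) = -80*√7*√(-21*(35 - 21))/7 - 1*54 = -80*√7*√(-21*14)/7 - 54 = -80*√7*√(-294)/7 - 54 = -80*√7*7*I*√6/7 - 54 = -80*I*√42 - 54 = -54 - 80*I*√42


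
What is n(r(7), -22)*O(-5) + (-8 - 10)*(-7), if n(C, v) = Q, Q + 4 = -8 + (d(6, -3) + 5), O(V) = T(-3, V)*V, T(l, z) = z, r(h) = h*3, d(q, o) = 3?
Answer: 26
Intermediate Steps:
r(h) = 3*h
O(V) = V**2 (O(V) = V*V = V**2)
Q = -4 (Q = -4 + (-8 + (3 + 5)) = -4 + (-8 + 8) = -4 + 0 = -4)
n(C, v) = -4
n(r(7), -22)*O(-5) + (-8 - 10)*(-7) = -4*(-5)**2 + (-8 - 10)*(-7) = -4*25 - 18*(-7) = -100 + 126 = 26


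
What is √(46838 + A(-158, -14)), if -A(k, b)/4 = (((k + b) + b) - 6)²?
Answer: I*√100618 ≈ 317.2*I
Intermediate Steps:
A(k, b) = -4*(-6 + k + 2*b)² (A(k, b) = -4*(((k + b) + b) - 6)² = -4*(((b + k) + b) - 6)² = -4*((k + 2*b) - 6)² = -4*(-6 + k + 2*b)²)
√(46838 + A(-158, -14)) = √(46838 - 4*(-6 - 158 + 2*(-14))²) = √(46838 - 4*(-6 - 158 - 28)²) = √(46838 - 4*(-192)²) = √(46838 - 4*36864) = √(46838 - 147456) = √(-100618) = I*√100618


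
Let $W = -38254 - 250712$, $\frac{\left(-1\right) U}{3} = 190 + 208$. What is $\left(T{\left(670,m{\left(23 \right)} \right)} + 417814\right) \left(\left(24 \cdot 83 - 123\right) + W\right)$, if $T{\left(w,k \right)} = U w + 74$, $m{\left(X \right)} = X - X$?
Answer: $109697466924$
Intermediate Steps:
$m{\left(X \right)} = 0$
$U = -1194$ ($U = - 3 \left(190 + 208\right) = \left(-3\right) 398 = -1194$)
$W = -288966$
$T{\left(w,k \right)} = 74 - 1194 w$ ($T{\left(w,k \right)} = - 1194 w + 74 = 74 - 1194 w$)
$\left(T{\left(670,m{\left(23 \right)} \right)} + 417814\right) \left(\left(24 \cdot 83 - 123\right) + W\right) = \left(\left(74 - 799980\right) + 417814\right) \left(\left(24 \cdot 83 - 123\right) - 288966\right) = \left(\left(74 - 799980\right) + 417814\right) \left(\left(1992 - 123\right) - 288966\right) = \left(-799906 + 417814\right) \left(1869 - 288966\right) = \left(-382092\right) \left(-287097\right) = 109697466924$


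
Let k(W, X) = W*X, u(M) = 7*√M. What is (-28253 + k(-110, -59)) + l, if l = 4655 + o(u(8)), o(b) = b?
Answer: -17108 + 14*√2 ≈ -17088.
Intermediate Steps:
l = 4655 + 14*√2 (l = 4655 + 7*√8 = 4655 + 7*(2*√2) = 4655 + 14*√2 ≈ 4674.8)
(-28253 + k(-110, -59)) + l = (-28253 - 110*(-59)) + (4655 + 14*√2) = (-28253 + 6490) + (4655 + 14*√2) = -21763 + (4655 + 14*√2) = -17108 + 14*√2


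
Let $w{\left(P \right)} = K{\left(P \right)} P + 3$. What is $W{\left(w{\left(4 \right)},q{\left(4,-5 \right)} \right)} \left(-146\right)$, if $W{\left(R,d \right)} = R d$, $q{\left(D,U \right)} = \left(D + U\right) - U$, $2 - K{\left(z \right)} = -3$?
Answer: $-13432$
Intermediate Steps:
$K{\left(z \right)} = 5$ ($K{\left(z \right)} = 2 - -3 = 2 + 3 = 5$)
$q{\left(D,U \right)} = D$
$w{\left(P \right)} = 3 + 5 P$ ($w{\left(P \right)} = 5 P + 3 = 3 + 5 P$)
$W{\left(w{\left(4 \right)},q{\left(4,-5 \right)} \right)} \left(-146\right) = \left(3 + 5 \cdot 4\right) 4 \left(-146\right) = \left(3 + 20\right) 4 \left(-146\right) = 23 \cdot 4 \left(-146\right) = 92 \left(-146\right) = -13432$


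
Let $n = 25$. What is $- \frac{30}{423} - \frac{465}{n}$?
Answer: $- \frac{13163}{705} \approx -18.671$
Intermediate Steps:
$- \frac{30}{423} - \frac{465}{n} = - \frac{30}{423} - \frac{465}{25} = \left(-30\right) \frac{1}{423} - \frac{93}{5} = - \frac{10}{141} - \frac{93}{5} = - \frac{13163}{705}$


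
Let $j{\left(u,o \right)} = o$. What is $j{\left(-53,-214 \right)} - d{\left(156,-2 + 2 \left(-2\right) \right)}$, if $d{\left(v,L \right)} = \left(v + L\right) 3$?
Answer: $-664$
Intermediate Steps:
$d{\left(v,L \right)} = 3 L + 3 v$ ($d{\left(v,L \right)} = \left(L + v\right) 3 = 3 L + 3 v$)
$j{\left(-53,-214 \right)} - d{\left(156,-2 + 2 \left(-2\right) \right)} = -214 - \left(3 \left(-2 + 2 \left(-2\right)\right) + 3 \cdot 156\right) = -214 - \left(3 \left(-2 - 4\right) + 468\right) = -214 - \left(3 \left(-6\right) + 468\right) = -214 - \left(-18 + 468\right) = -214 - 450 = -664$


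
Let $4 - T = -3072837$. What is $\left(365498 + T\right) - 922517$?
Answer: $2515822$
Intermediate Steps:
$T = 3072841$ ($T = 4 - -3072837 = 4 + 3072837 = 3072841$)
$\left(365498 + T\right) - 922517 = \left(365498 + 3072841\right) - 922517 = 3438339 - 922517 = 2515822$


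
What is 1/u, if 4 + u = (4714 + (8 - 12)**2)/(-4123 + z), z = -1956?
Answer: -6079/29046 ≈ -0.20929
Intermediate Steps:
u = -29046/6079 (u = -4 + (4714 + (8 - 12)**2)/(-4123 - 1956) = -4 + (4714 + (-4)**2)/(-6079) = -4 + (4714 + 16)*(-1/6079) = -4 + 4730*(-1/6079) = -4 - 4730/6079 = -29046/6079 ≈ -4.7781)
1/u = 1/(-29046/6079) = -6079/29046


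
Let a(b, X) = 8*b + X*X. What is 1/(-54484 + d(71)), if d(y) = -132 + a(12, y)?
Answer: -1/49479 ≈ -2.0211e-5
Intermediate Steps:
a(b, X) = X² + 8*b (a(b, X) = 8*b + X² = X² + 8*b)
d(y) = -36 + y² (d(y) = -132 + (y² + 8*12) = -132 + (y² + 96) = -132 + (96 + y²) = -36 + y²)
1/(-54484 + d(71)) = 1/(-54484 + (-36 + 71²)) = 1/(-54484 + (-36 + 5041)) = 1/(-54484 + 5005) = 1/(-49479) = -1/49479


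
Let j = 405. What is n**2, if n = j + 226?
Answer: 398161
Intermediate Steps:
n = 631 (n = 405 + 226 = 631)
n**2 = 631**2 = 398161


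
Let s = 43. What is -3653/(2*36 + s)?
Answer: -3653/115 ≈ -31.765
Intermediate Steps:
-3653/(2*36 + s) = -3653/(2*36 + 43) = -3653/(72 + 43) = -3653/115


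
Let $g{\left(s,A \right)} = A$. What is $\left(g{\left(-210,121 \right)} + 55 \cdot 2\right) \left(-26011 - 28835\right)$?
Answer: $-12669426$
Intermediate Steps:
$\left(g{\left(-210,121 \right)} + 55 \cdot 2\right) \left(-26011 - 28835\right) = \left(121 + 55 \cdot 2\right) \left(-26011 - 28835\right) = \left(121 + 110\right) \left(-54846\right) = 231 \left(-54846\right) = -12669426$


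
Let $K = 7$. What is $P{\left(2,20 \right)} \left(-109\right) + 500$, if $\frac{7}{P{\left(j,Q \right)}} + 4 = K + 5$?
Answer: $\frac{3237}{8} \approx 404.63$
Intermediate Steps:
$P{\left(j,Q \right)} = \frac{7}{8}$ ($P{\left(j,Q \right)} = \frac{7}{-4 + \left(7 + 5\right)} = \frac{7}{-4 + 12} = \frac{7}{8}$)
$P{\left(2,20 \right)} \left(-109\right) + 500 = \frac{7}{8} \left(-109\right) + 500 = - \frac{763}{8} + 500 = \frac{3237}{8}$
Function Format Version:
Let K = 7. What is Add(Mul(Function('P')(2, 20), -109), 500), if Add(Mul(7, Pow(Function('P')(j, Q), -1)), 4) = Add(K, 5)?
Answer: Rational(3237, 8) ≈ 404.63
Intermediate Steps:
Function('P')(j, Q) = Rational(7, 8) (Function('P')(j, Q) = Mul(7, Pow(Add(-4, Add(7, 5)), -1)) = Mul(7, Pow(Add(-4, 12), -1)) = Mul(7, Pow(8, -1)) = Mul(7, Rational(1, 8)) = Rational(7, 8))
Add(Mul(Function('P')(2, 20), -109), 500) = Add(Mul(Rational(7, 8), -109), 500) = Add(Rational(-763, 8), 500) = Rational(3237, 8)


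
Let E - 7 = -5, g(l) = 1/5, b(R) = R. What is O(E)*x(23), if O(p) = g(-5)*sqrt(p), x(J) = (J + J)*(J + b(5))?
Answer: 1288*sqrt(2)/5 ≈ 364.30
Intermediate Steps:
g(l) = 1/5
x(J) = 2*J*(5 + J) (x(J) = (J + J)*(J + 5) = (2*J)*(5 + J) = 2*J*(5 + J))
E = 2 (E = 7 - 5 = 2)
O(p) = sqrt(p)/5
O(E)*x(23) = (sqrt(2)/5)*(2*23*(5 + 23)) = (sqrt(2)/5)*(2*23*28) = (sqrt(2)/5)*1288 = 1288*sqrt(2)/5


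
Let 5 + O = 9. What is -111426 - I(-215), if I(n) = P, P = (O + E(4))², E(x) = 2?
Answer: -111462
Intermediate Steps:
O = 4 (O = -5 + 9 = 4)
P = 36 (P = (4 + 2)² = 6² = 36)
I(n) = 36
-111426 - I(-215) = -111426 - 1*36 = -111426 - 36 = -111462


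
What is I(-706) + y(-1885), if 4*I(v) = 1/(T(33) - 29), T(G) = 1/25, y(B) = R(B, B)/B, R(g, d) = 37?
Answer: -154277/5458960 ≈ -0.028261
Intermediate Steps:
y(B) = 37/B
T(G) = 1/25
I(v) = -25/2896 (I(v) = 1/(4*(1/25 - 29)) = 1/(4*(-724/25)) = (¼)*(-25/724) = -25/2896)
I(-706) + y(-1885) = -25/2896 + 37/(-1885) = -25/2896 + 37*(-1/1885) = -25/2896 - 37/1885 = -154277/5458960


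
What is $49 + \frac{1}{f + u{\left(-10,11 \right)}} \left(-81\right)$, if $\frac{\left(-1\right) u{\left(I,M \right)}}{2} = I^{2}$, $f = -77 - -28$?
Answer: $\frac{4094}{83} \approx 49.325$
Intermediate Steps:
$f = -49$ ($f = -77 + 28 = -49$)
$u{\left(I,M \right)} = - 2 I^{2}$
$49 + \frac{1}{f + u{\left(-10,11 \right)}} \left(-81\right) = 49 + \frac{1}{-49 - 2 \left(-10\right)^{2}} \left(-81\right) = 49 + \frac{1}{-49 - 200} \left(-81\right) = 49 + \frac{1}{-249} \left(-81\right) = 49 - - \frac{27}{83} = 49 + \frac{27}{83} = \frac{4094}{83}$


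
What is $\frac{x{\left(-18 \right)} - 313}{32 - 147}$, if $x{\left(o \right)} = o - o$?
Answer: $\frac{313}{115} \approx 2.7217$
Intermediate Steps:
$x{\left(o \right)} = 0$
$\frac{x{\left(-18 \right)} - 313}{32 - 147} = \frac{0 - 313}{32 - 147} = - \frac{313}{-115} = \left(-313\right) \left(- \frac{1}{115}\right) = \frac{313}{115}$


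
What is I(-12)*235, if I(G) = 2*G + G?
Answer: -8460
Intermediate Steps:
I(G) = 3*G
I(-12)*235 = (3*(-12))*235 = -36*235 = -8460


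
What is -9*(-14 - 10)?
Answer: 216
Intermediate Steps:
-9*(-14 - 10) = -9*(-24) = 216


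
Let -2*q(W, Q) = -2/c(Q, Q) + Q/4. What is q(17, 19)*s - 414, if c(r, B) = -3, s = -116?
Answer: -599/6 ≈ -99.833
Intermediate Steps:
q(W, Q) = -⅓ - Q/8 (q(W, Q) = -(-2/(-3) + Q/4)/2 = -(-2*(-⅓) + Q*(¼))/2 = -(⅔ + Q/4)/2 = -⅓ - Q/8)
q(17, 19)*s - 414 = (-⅓ - ⅛*19)*(-116) - 414 = (-⅓ - 19/8)*(-116) - 414 = -65/24*(-116) - 414 = 1885/6 - 414 = -599/6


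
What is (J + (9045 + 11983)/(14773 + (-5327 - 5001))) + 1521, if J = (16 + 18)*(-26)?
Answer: 407499/635 ≈ 641.73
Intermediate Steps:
J = -884 (J = 34*(-26) = -884)
(J + (9045 + 11983)/(14773 + (-5327 - 5001))) + 1521 = (-884 + (9045 + 11983)/(14773 + (-5327 - 5001))) + 1521 = (-884 + 21028/(14773 - 10328)) + 1521 = (-884 + 21028/4445) + 1521 = (-884 + 21028*(1/4445)) + 1521 = (-884 + 3004/635) + 1521 = -558336/635 + 1521 = 407499/635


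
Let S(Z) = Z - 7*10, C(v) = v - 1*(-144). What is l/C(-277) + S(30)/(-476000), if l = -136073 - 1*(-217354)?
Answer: -138177681/226100 ≈ -611.13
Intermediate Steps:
C(v) = 144 + v (C(v) = v + 144 = 144 + v)
S(Z) = -70 + Z (S(Z) = Z - 70 = -70 + Z)
l = 81281 (l = -136073 + 217354 = 81281)
l/C(-277) + S(30)/(-476000) = 81281/(144 - 277) + (-70 + 30)/(-476000) = 81281/(-133) - 40*(-1/476000) = 81281*(-1/133) + 1/11900 = -81281/133 + 1/11900 = -138177681/226100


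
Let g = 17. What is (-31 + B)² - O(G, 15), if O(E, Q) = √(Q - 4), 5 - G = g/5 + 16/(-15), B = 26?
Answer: 25 - √11 ≈ 21.683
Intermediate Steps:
G = 8/3 (G = 5 - (17/5 + 16/(-15)) = 5 - (17*(⅕) + 16*(-1/15)) = 5 - (17/5 - 16/15) = 5 - 1*7/3 = 5 - 7/3 = 8/3 ≈ 2.6667)
O(E, Q) = √(-4 + Q)
(-31 + B)² - O(G, 15) = (-31 + 26)² - √(-4 + 15) = (-5)² - √11 = 25 - √11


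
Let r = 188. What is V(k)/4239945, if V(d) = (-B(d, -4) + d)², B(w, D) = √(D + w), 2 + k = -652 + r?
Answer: 216686/4239945 + 932*I*√470/4239945 ≈ 0.051106 + 0.0047655*I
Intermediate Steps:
k = -466 (k = -2 + (-652 + 188) = -2 - 464 = -466)
V(d) = (d - √(-4 + d))² (V(d) = (-√(-4 + d) + d)² = (d - √(-4 + d))²)
V(k)/4239945 = (-466 - √(-4 - 466))²/4239945 = (-466 - √(-470))²*(1/4239945) = (-466 - I*√470)²*(1/4239945) = (-466 - I*√470)²/4239945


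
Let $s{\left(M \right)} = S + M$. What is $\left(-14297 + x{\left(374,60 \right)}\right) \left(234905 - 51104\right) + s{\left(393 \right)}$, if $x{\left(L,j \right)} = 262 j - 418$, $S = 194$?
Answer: $184720592$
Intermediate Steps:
$s{\left(M \right)} = 194 + M$
$x{\left(L,j \right)} = -418 + 262 j$
$\left(-14297 + x{\left(374,60 \right)}\right) \left(234905 - 51104\right) + s{\left(393 \right)} = \left(-14297 + \left(-418 + 262 \cdot 60\right)\right) \left(234905 - 51104\right) + \left(194 + 393\right) = \left(-14297 + \left(-418 + 15720\right)\right) 183801 + 587 = \left(-14297 + 15302\right) 183801 + 587 = 1005 \cdot 183801 + 587 = 184720005 + 587 = 184720592$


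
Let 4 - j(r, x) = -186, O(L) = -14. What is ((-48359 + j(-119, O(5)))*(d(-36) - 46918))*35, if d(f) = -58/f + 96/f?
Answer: 1423827711845/18 ≈ 7.9102e+10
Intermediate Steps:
d(f) = 38/f
j(r, x) = 190 (j(r, x) = 4 - 1*(-186) = 4 + 186 = 190)
((-48359 + j(-119, O(5)))*(d(-36) - 46918))*35 = ((-48359 + 190)*(38/(-36) - 46918))*35 = -48169*(38*(-1/36) - 46918)*35 = -48169*(-19/18 - 46918)*35 = -48169*(-844543/18)*35 = (40680791767/18)*35 = 1423827711845/18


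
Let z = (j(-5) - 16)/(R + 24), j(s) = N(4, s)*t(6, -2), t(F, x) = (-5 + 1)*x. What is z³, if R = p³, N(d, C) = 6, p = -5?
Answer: -32768/1030301 ≈ -0.031804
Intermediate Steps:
t(F, x) = -4*x
j(s) = 48 (j(s) = 6*(-4*(-2)) = 6*8 = 48)
R = -125 (R = (-5)³ = -125)
z = -32/101 (z = (48 - 16)/(-125 + 24) = 32/(-101) = 32*(-1/101) = -32/101 ≈ -0.31683)
z³ = (-32/101)³ = -32768/1030301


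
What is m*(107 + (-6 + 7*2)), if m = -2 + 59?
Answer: 6555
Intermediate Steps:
m = 57
m*(107 + (-6 + 7*2)) = 57*(107 + (-6 + 7*2)) = 57*(107 + (-6 + 14)) = 57*(107 + 8) = 57*115 = 6555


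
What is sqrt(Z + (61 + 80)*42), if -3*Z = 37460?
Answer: I*sqrt(59082)/3 ≈ 81.023*I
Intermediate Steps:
Z = -37460/3 (Z = -1/3*37460 = -37460/3 ≈ -12487.)
sqrt(Z + (61 + 80)*42) = sqrt(-37460/3 + (61 + 80)*42) = sqrt(-37460/3 + 141*42) = sqrt(-37460/3 + 5922) = sqrt(-19694/3) = I*sqrt(59082)/3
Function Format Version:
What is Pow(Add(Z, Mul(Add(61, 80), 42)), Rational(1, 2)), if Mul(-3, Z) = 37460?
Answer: Mul(Rational(1, 3), I, Pow(59082, Rational(1, 2))) ≈ Mul(81.023, I)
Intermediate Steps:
Z = Rational(-37460, 3) (Z = Mul(Rational(-1, 3), 37460) = Rational(-37460, 3) ≈ -12487.)
Pow(Add(Z, Mul(Add(61, 80), 42)), Rational(1, 2)) = Pow(Add(Rational(-37460, 3), Mul(Add(61, 80), 42)), Rational(1, 2)) = Pow(Add(Rational(-37460, 3), Mul(141, 42)), Rational(1, 2)) = Pow(Add(Rational(-37460, 3), 5922), Rational(1, 2)) = Pow(Rational(-19694, 3), Rational(1, 2)) = Mul(Rational(1, 3), I, Pow(59082, Rational(1, 2)))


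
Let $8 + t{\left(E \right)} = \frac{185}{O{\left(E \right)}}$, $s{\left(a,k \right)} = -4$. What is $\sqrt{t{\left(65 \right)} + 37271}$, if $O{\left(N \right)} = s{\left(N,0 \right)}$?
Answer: $\frac{\sqrt{148867}}{2} \approx 192.92$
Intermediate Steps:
$O{\left(N \right)} = -4$
$t{\left(E \right)} = - \frac{217}{4}$ ($t{\left(E \right)} = -8 + \frac{185}{-4} = -8 + 185 \left(- \frac{1}{4}\right) = -8 - \frac{185}{4} = - \frac{217}{4}$)
$\sqrt{t{\left(65 \right)} + 37271} = \sqrt{- \frac{217}{4} + 37271} = \sqrt{\frac{148867}{4}} = \frac{\sqrt{148867}}{2}$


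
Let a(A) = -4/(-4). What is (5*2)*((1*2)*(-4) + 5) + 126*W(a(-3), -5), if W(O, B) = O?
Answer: 96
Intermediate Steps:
a(A) = 1 (a(A) = -4*(-1/4) = 1)
(5*2)*((1*2)*(-4) + 5) + 126*W(a(-3), -5) = (5*2)*((1*2)*(-4) + 5) + 126*1 = 10*(2*(-4) + 5) + 126 = 10*(-8 + 5) + 126 = 10*(-3) + 126 = -30 + 126 = 96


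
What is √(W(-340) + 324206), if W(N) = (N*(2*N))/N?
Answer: √323526 ≈ 568.79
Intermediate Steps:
W(N) = 2*N (W(N) = (2*N²)/N = 2*N)
√(W(-340) + 324206) = √(2*(-340) + 324206) = √(-680 + 324206) = √323526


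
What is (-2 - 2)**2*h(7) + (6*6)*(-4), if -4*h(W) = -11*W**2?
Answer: 2012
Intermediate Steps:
h(W) = 11*W**2/4 (h(W) = -(-11)*W**2/4 = 11*W**2/4)
(-2 - 2)**2*h(7) + (6*6)*(-4) = (-2 - 2)**2*((11/4)*7**2) + (6*6)*(-4) = (-4)**2*((11/4)*49) + 36*(-4) = 16*(539/4) - 144 = 2156 - 144 = 2012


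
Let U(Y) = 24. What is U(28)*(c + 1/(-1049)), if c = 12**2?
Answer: 3625320/1049 ≈ 3456.0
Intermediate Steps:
c = 144
U(28)*(c + 1/(-1049)) = 24*(144 + 1/(-1049)) = 24*(144 - 1/1049) = 24*(151055/1049) = 3625320/1049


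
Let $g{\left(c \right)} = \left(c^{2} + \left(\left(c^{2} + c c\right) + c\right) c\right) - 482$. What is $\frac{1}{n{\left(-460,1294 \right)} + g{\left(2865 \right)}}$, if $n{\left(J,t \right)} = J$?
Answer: $\frac{1}{47049544758} \approx 2.1254 \cdot 10^{-11}$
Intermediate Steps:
$g{\left(c \right)} = -482 + c^{2} + c \left(c + 2 c^{2}\right)$ ($g{\left(c \right)} = \left(c^{2} + \left(\left(c^{2} + c^{2}\right) + c\right) c\right) - 482 = \left(c^{2} + \left(2 c^{2} + c\right) c\right) - 482 = \left(c^{2} + \left(c + 2 c^{2}\right) c\right) - 482 = \left(c^{2} + c \left(c + 2 c^{2}\right)\right) - 482 = -482 + c^{2} + c \left(c + 2 c^{2}\right)$)
$\frac{1}{n{\left(-460,1294 \right)} + g{\left(2865 \right)}} = \frac{1}{-460 + \left(-482 + 2 \cdot 2865^{2} + 2 \cdot 2865^{3}\right)} = \frac{1}{-460 + \left(-482 + 2 \cdot 8208225 + 2 \cdot 23516564625\right)} = \frac{1}{-460 + \left(-482 + 16416450 + 47033129250\right)} = \frac{1}{-460 + 47049545218} = \frac{1}{47049544758}$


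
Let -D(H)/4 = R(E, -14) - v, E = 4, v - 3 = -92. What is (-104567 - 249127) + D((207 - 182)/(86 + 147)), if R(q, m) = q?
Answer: -354066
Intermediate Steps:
v = -89 (v = 3 - 92 = -89)
D(H) = -372 (D(H) = -4*(4 - 1*(-89)) = -4*(4 + 89) = -4*93 = -372)
(-104567 - 249127) + D((207 - 182)/(86 + 147)) = (-104567 - 249127) - 372 = -353694 - 372 = -354066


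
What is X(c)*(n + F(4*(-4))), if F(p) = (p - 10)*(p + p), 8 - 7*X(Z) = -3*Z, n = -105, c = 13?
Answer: 34169/7 ≈ 4881.3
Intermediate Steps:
X(Z) = 8/7 + 3*Z/7 (X(Z) = 8/7 - (-3)*Z/7 = 8/7 + 3*Z/7)
F(p) = 2*p*(-10 + p) (F(p) = (-10 + p)*(2*p) = 2*p*(-10 + p))
X(c)*(n + F(4*(-4))) = (8/7 + (3/7)*13)*(-105 + 2*(4*(-4))*(-10 + 4*(-4))) = (8/7 + 39/7)*(-105 + 2*(-16)*(-10 - 16)) = 47*(-105 + 2*(-16)*(-26))/7 = 47*(-105 + 832)/7 = (47/7)*727 = 34169/7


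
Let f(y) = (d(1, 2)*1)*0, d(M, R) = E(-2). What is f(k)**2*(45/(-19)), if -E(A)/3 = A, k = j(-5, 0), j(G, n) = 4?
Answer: 0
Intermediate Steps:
k = 4
E(A) = -3*A
d(M, R) = 6 (d(M, R) = -3*(-2) = 6)
f(y) = 0 (f(y) = (6*1)*0 = 6*0 = 0)
f(k)**2*(45/(-19)) = 0**2*(45/(-19)) = 0*(45*(-1/19)) = 0*(-45/19) = 0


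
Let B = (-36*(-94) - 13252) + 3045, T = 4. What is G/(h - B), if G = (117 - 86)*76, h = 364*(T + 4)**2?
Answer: 2356/30119 ≈ 0.078223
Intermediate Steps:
B = -6823 (B = (3384 - 13252) + 3045 = -9868 + 3045 = -6823)
h = 23296 (h = 364*(4 + 4)**2 = 364*8**2 = 364*64 = 23296)
G = 2356 (G = 31*76 = 2356)
G/(h - B) = 2356/(23296 - 1*(-6823)) = 2356/(23296 + 6823) = 2356/30119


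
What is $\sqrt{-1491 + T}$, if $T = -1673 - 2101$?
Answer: $9 i \sqrt{65} \approx 72.56 i$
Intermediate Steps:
$T = -3774$
$\sqrt{-1491 + T} = \sqrt{-1491 - 3774} = \sqrt{-5265} = 9 i \sqrt{65}$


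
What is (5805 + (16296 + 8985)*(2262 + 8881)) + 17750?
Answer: 281729738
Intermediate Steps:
(5805 + (16296 + 8985)*(2262 + 8881)) + 17750 = (5805 + 25281*11143) + 17750 = (5805 + 281706183) + 17750 = 281711988 + 17750 = 281729738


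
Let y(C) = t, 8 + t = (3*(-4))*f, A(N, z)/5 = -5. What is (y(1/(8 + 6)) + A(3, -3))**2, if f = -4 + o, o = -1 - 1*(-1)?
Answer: 225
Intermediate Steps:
A(N, z) = -25 (A(N, z) = 5*(-5) = -25)
o = 0 (o = -1 + 1 = 0)
f = -4 (f = -4 + 0 = -4)
t = 40 (t = -8 + (3*(-4))*(-4) = -8 - 12*(-4) = -8 + 48 = 40)
y(C) = 40
(y(1/(8 + 6)) + A(3, -3))**2 = (40 - 25)**2 = 15**2 = 225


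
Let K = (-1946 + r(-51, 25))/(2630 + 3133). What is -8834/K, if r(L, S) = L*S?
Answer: 50910342/3221 ≈ 15806.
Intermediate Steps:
K = -3221/5763 (K = (-1946 - 51*25)/(2630 + 3133) = (-1946 - 1275)/5763 = -3221*1/5763 = -3221/5763 ≈ -0.55891)
-8834/K = -8834/(-3221/5763) = -8834*(-5763/3221) = 50910342/3221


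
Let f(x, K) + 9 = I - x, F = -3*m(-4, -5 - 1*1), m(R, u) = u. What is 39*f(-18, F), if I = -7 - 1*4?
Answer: -78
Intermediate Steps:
I = -11 (I = -7 - 4 = -11)
F = 18 (F = -3*(-5 - 1*1) = -3*(-5 - 1) = -3*(-6) = 18)
f(x, K) = -20 - x (f(x, K) = -9 + (-11 - x) = -20 - x)
39*f(-18, F) = 39*(-20 - 1*(-18)) = 39*(-20 + 18) = 39*(-2) = -78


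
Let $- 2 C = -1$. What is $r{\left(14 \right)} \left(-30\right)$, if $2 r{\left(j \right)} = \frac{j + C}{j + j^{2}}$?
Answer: $- \frac{29}{28} \approx -1.0357$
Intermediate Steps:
$C = \frac{1}{2}$ ($C = \left(- \frac{1}{2}\right) \left(-1\right) = \frac{1}{2} \approx 0.5$)
$r{\left(j \right)} = \frac{\frac{1}{2} + j}{2 \left(j + j^{2}\right)}$ ($r{\left(j \right)} = \frac{\left(j + \frac{1}{2}\right) \frac{1}{j + j^{2}}}{2} = \frac{\left(\frac{1}{2} + j\right) \frac{1}{j + j^{2}}}{2} = \frac{\frac{1}{j + j^{2}} \left(\frac{1}{2} + j\right)}{2} = \frac{\frac{1}{2} + j}{2 \left(j + j^{2}\right)}$)
$r{\left(14 \right)} \left(-30\right) = \frac{1 + 2 \cdot 14}{4 \cdot 14 \left(1 + 14\right)} \left(-30\right) = \frac{1}{4} \cdot \frac{1}{14} \cdot \frac{1}{15} \left(1 + 28\right) \left(-30\right) = \frac{1}{4} \cdot \frac{1}{14} \cdot \frac{1}{15} \cdot 29 \left(-30\right) = \frac{29}{840} \left(-30\right) = - \frac{29}{28}$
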